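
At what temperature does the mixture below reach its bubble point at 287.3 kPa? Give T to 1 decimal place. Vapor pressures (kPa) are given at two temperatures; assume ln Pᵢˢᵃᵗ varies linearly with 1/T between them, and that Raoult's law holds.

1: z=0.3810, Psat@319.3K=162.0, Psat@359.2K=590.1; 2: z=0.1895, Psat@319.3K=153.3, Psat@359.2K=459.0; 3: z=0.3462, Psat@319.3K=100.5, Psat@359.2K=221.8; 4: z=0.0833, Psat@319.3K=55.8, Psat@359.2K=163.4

T = 346.4 K

Bubble-point temperature: ΣzᵢPᵢˢᵃᵗ(T) = P. Interpolate ln Pᵢˢᵃᵗ = aᵢ + bᵢ/T.
  T = 319.3 K: ΣzᵢPᵢˢᵃᵗ = 130.21 kPa
  T = 359.2 K: ΣzᵢPᵢˢᵃᵗ = 402.21 kPa
  T = 339.2 K: ΣzᵢPᵢˢᵃᵗ = 235.06 kPa
  T = 349.2 K: ΣzᵢPᵢˢᵃᵗ = 309.52 kPa
  T = 344.2 K: ΣzᵢPᵢˢᵃᵗ = 270.20 kPa
  T = 346.7 K: ΣzᵢPᵢˢᵃᵗ = 289.31 kPa
Interpolating between 344.2 K and 346.7 K gives T ≈ 346.4 K.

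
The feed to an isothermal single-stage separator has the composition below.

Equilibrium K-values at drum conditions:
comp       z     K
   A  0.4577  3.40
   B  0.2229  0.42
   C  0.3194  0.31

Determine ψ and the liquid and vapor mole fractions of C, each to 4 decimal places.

Material balance + equilibrium reduce to Σ zᵢ(Kᵢ−1)/(1+ψ(Kᵢ−1)) = 0.
Check two-phase: ΣzᵢKᵢ = 1.7488 > 1 and Σzᵢ/Kᵢ = 1.6957 > 1, so g(0) = 0.7488 > 0 and g(1) = -0.6957 < 0.
Newton–Raphson from ψ = 0.5:
  ψ = 0.5000: g = -0.01925, g' = -1.0479 → ψ = 0.4816
  ψ = 0.4816: g = 0.00004, g' = -1.0527 → ψ = 0.4817
Converged at ψ = 0.4817.
Compositions from xᵢ = zᵢ/(1+ψ(Kᵢ−1)), yᵢ = Kᵢxᵢ:
  A: x = 0.2123, y = 0.7218
  B: x = 0.3093, y = 0.1299
  C: x = 0.4784, y = 0.1483

ψ = 0.4817, x_C = 0.4784, y_C = 0.1483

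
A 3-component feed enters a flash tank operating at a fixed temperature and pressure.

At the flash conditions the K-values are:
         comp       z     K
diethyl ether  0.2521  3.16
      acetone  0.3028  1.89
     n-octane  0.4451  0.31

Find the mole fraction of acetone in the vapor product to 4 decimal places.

Rachford–Rice: g(ψ) = Σ zᵢ(Kᵢ−1)/(1+ψ(Kᵢ−1)) = 0.
g(0) = ΣzᵢKᵢ − 1 = 0.5069 and g(1) = 1 − Σzᵢ/Kᵢ = -0.6758, so a root lies in (0, 1).
Newton–Raphson from ψ = 0.53:
  ψ = 0.5300: g = -0.04718, g' = -0.8931 → ψ = 0.4772
  ψ = 0.4772: g = -0.00056, g' = -0.8744 → ψ = 0.4765
Converged at ψ = 0.4765.
Compositions from xᵢ = zᵢ/(1+ψ(Kᵢ−1)), yᵢ = Kᵢxᵢ:
  diethyl ether: x = 0.1242, y = 0.3926
  acetone: x = 0.2126, y = 0.4019
  n-octane: x = 0.6631, y = 0.2056

y_acetone = 0.4019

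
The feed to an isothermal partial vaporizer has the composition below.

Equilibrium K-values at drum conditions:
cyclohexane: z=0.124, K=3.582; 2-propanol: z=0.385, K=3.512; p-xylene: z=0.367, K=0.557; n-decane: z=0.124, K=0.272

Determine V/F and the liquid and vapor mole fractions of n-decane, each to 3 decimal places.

V/F = 0.752, x_n-decane = 0.274, y_n-decane = 0.075

Rachford–Rice: g(V/F) = Σ zᵢ(Kᵢ−1)/(1+V/F(Kᵢ−1)) = 0.
g(0) = ΣzᵢKᵢ − 1 = 1.034 and g(1) = 1 − Σzᵢ/Kᵢ = -0.259, so a root lies in (0, 1).
Newton iteration, V/F⁰ = 0.5:
  V/F = 0.500: g = 0.2177, g' = -0.916 → V/F = 0.738
  V/F = 0.738: g = 0.0128, g' = -0.862 → V/F = 0.752
Converged at V/F = 0.752.
Compositions from xᵢ = zᵢ/(1+V/F(Kᵢ−1)), yᵢ = Kᵢxᵢ:
  cyclohexane: x = 0.042, y = 0.151
  2-propanol: x = 0.133, y = 0.468
  p-xylene: x = 0.550, y = 0.307
  n-decane: x = 0.274, y = 0.075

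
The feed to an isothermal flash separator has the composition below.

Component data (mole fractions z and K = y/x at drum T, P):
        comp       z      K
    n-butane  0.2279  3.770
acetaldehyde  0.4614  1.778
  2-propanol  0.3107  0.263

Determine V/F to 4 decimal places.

Rachford–Rice: g(V/F) = Σ zᵢ(Kᵢ−1)/(1+V/F(Kᵢ−1)) = 0.
g(0) = ΣzᵢKᵢ − 1 = 0.7613 and g(1) = 1 − Σzᵢ/Kᵢ = -0.5013, so a root lies in (0, 1).
Iterate (Newton) starting at V/F = 0.53:
  V/F = 0.5300: g = 0.13418, g' = -0.8815 → V/F = 0.6822
  V/F = 0.6822: g = -0.00758, g' = -1.0112 → V/F = 0.6747
Converged at V/F = 0.6747.

V/F = 0.6747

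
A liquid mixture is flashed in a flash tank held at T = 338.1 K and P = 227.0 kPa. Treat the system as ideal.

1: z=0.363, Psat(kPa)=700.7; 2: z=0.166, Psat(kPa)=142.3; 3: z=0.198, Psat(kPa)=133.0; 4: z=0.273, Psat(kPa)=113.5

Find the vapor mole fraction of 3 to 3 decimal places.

Raoult's law: Kᵢ = Pᵢˢᵃᵗ/P = Pᵢˢᵃᵗ/227.0.
  K_1 = 700.7/227.0 = 3.08678, K_2 = 142.3/227.0 = 0.62687, K_3 = 133.0/227.0 = 0.58590, K_4 = 113.5/227.0 = 0.50000
Rachford–Rice: g(β) = Σ zᵢ(Kᵢ−1)/(1+β(Kᵢ−1)) = 0.
Feasibility: ΣzᵢKᵢ = 1.477, Σzᵢ/Kᵢ = 1.266 — both > 1, two phases present.
Iterate (Newton) starting at β = 0.5:
  β = 0.500: g = 0.0092, g' = -0.589 → β = 0.516
Converged at β = 0.516.
Compositions from xᵢ = zᵢ/(1+β(Kᵢ−1)), yᵢ = Kᵢxᵢ:
  1: x = 0.175, y = 0.540
  2: x = 0.206, y = 0.129
  3: x = 0.252, y = 0.148
  4: x = 0.368, y = 0.184

y_3 = 0.148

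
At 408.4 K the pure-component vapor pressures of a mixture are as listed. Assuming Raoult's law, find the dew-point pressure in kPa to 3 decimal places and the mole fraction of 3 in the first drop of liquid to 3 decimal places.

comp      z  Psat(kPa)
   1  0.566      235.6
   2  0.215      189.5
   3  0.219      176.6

Pdew = 209.335 kPa, x_3 = 0.260

At the dew point ψ → 1, so Σzᵢ/Kᵢ = 1 with Kᵢ = Pᵢˢᵃᵗ/P ⇒ 1/P = Σzᵢ/Pᵢˢᵃᵗ.
1/P = 0.566/235.6 + 0.215/189.5 + 0.219/176.6 = 0.004777 ⇒ P = 209.335 kPa
xᵢ = zᵢP/Pᵢˢᵃᵗ ⇒ x_3 = 0.219·209.335/176.6 = 0.260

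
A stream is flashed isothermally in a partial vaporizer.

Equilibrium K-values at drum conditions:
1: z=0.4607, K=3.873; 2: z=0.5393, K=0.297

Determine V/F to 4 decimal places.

V/F = 0.4676

Rachford–Rice: g(V/F) = Σ zᵢ(Kᵢ−1)/(1+V/F(Kᵢ−1)) = 0.
Check two-phase: ΣzᵢKᵢ = 1.9445 > 1 and Σzᵢ/Kᵢ = 1.9348 > 1, so g(0) = 0.9445 > 0 and g(1) = -0.9348 < 0.
Newton iteration, V/F⁰ = 0.33:
  V/F = 0.3300: g = 0.18578, g' = -1.4539 → V/F = 0.4578
  V/F = 0.4578: g = 0.01265, g' = -1.2889 → V/F = 0.4676
Converged at V/F = 0.4676.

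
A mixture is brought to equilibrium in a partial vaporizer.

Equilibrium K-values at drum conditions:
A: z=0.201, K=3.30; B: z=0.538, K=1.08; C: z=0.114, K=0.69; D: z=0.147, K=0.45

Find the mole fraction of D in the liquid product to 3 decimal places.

Rachford–Rice: g(ψ) = Σ zᵢ(Kᵢ−1)/(1+ψ(Kᵢ−1)) = 0.
Feasibility: ΣzᵢKᵢ = 1.389, Σzᵢ/Kᵢ = 1.051 — both > 1, two phases present.
Newton iteration, ψ⁰ = 0.5:
  ψ = 0.500: g = 0.1031, g' = -0.333 → ψ = 0.809
  ψ = 0.809: g = 0.0091, g' = -0.297 → ψ = 0.840
Converged at ψ = 0.840.
Compositions from xᵢ = zᵢ/(1+ψ(Kᵢ−1)), yᵢ = Kᵢxᵢ:
  A: x = 0.069, y = 0.226
  B: x = 0.504, y = 0.544
  C: x = 0.154, y = 0.106
  D: x = 0.273, y = 0.123

x_D = 0.273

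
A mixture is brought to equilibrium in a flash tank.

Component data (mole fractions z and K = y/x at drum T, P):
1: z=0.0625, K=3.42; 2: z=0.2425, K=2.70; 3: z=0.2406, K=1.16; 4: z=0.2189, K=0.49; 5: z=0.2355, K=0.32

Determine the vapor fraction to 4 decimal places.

ψ = 0.3972

Material balance + equilibrium reduce to Σ zᵢ(Kᵢ−1)/(1+ψ(Kᵢ−1)) = 0.
Check two-phase: ΣzᵢKᵢ = 1.3302 > 1 and Σzᵢ/Kᵢ = 1.4982 > 1, so g(0) = 0.3302 > 0 and g(1) = -0.4982 < 0.
Newton–Raphson from ψ = 0.6:
  ψ = 0.6000: g = -0.13048, g' = -0.6667 → ψ = 0.4043
  ψ = 0.4043: g = -0.00456, g' = -0.6426 → ψ = 0.3972
Converged at ψ = 0.3972.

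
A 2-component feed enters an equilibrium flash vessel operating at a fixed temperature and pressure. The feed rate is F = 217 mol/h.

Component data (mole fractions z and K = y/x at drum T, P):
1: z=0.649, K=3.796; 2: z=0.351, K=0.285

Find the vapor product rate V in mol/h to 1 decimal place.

Material balance + equilibrium reduce to Σ zᵢ(Kᵢ−1)/(1+V/F(Kᵢ−1)) = 0.
Feasibility: ΣzᵢKᵢ = 2.564, Σzᵢ/Kᵢ = 1.403 — both > 1, two phases present.
Binary case is linear: z₁(K₁−1)(1+V/F(K₂−1)) + z₂(K₂−1)(1+V/F(K₁−1)) = 0
⇒ V/F = [z₁(K₁−1)+z₂(K₂−1)] / [−(K₁−1)(K₂−1)] = 1.5636/1.9991 = 0.782
Then V = V/F·F = 0.7822·217 = 169.7 mol/h and L = F − V = 47.3 mol/h.

V = 169.7 mol/h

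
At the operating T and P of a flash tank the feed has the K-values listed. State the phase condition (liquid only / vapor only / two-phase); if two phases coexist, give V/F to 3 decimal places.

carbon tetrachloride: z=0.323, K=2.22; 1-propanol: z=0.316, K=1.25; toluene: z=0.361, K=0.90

ΣzᵢKᵢ = 1.437; Σzᵢ/Kᵢ = 0.799.
Since Σzᵢ/Kᵢ < 1 the mixture is above its dew point — single vapor phase.

vapor only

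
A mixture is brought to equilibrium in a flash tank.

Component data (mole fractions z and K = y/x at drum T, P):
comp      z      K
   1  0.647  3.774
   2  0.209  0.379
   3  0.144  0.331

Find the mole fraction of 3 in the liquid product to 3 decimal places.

x_3 = 0.351

Newton iteration, ψ⁰ = 0.5:
  ψ = 0.500: g = 0.4189, g' = -1.189 → ψ = 0.852
  ψ = 0.852: g = 0.0336, g' = -1.153 → ψ = 0.881
Converged at ψ = 0.881.
Compositions from xᵢ = zᵢ/(1+ψ(Kᵢ−1)), yᵢ = Kᵢxᵢ:
  1: x = 0.188, y = 0.709
  2: x = 0.461, y = 0.175
  3: x = 0.351, y = 0.116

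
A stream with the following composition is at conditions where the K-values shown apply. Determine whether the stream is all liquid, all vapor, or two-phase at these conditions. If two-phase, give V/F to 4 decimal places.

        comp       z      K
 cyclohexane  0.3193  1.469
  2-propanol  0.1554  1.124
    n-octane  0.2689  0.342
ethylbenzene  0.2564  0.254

ΣzᵢKᵢ = 0.8008; Σzᵢ/Kᵢ = 2.1513.
Since ΣzᵢKᵢ < 1 the mixture is below its bubble point — single liquid phase.

all liquid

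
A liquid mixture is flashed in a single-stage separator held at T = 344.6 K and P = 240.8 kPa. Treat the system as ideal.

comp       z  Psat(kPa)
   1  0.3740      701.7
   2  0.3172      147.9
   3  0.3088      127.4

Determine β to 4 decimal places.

β = 0.5446

Raoult's law: Kᵢ = Pᵢˢᵃᵗ/P = Pᵢˢᵃᵗ/240.8.
  K_1 = 701.7/240.8 = 2.914037, K_2 = 147.9/240.8 = 0.614203, K_3 = 127.4/240.8 = 0.529070
Material balance + equilibrium reduce to Σ zᵢ(Kᵢ−1)/(1+β(Kᵢ−1)) = 0.
Check two-phase: ΣzᵢKᵢ = 1.4481 > 1 and Σzᵢ/Kᵢ = 1.2285 > 1, so g(0) = 0.4481 > 0 and g(1) = -0.2285 < 0.
Iterate (Newton) starting at β = 0.52:
  β = 0.5200: g = 0.01310, g' = -0.5381 → β = 0.5443
  β = 0.5443: g = 0.00012, g' = -0.5281 → β = 0.5446
Converged at β = 0.5446.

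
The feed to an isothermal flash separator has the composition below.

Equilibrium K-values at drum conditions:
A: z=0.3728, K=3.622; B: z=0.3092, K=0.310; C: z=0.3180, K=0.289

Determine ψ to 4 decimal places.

ψ = 0.2928

Rachford–Rice: g(ψ) = Σ zᵢ(Kᵢ−1)/(1+ψ(Kᵢ−1)) = 0.
Feasibility: ΣzᵢKᵢ = 1.5380, Σzᵢ/Kᵢ = 2.2007 — both > 1, two phases present.
Newton iteration, ψ⁰ = 0.45:
  ψ = 0.4500: g = -0.19349, g' = -1.1966 → ψ = 0.2883
  ψ = 0.2883: g = 0.00596, g' = -1.3150 → ψ = 0.2928
Converged at ψ = 0.2928.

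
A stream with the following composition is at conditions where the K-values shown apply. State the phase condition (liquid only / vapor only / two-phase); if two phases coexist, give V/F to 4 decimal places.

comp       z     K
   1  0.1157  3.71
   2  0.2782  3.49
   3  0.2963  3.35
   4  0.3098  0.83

ΣzᵢKᵢ = 2.6499; Σzᵢ/Kᵢ = 0.5726.
Since Σzᵢ/Kᵢ < 1 the mixture is above its dew point — single vapor phase.

vapor only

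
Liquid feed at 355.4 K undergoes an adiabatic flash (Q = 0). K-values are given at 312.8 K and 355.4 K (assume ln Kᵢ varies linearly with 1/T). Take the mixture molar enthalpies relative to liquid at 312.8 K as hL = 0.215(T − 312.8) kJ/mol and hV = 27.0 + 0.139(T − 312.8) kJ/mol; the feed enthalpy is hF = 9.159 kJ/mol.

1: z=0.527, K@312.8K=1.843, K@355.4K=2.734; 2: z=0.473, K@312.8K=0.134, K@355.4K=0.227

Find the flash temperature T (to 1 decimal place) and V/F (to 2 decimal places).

T = 328.6 K, V/F = 0.22

Adiabatic flash: solve Rachford–Rice at each trial T, then check hF = ψ·hV(T) + (1−ψ)·hL(T).
  T = 312.8 K: K = (1.843, 0.134), RR gives ψ = 0.047, H_out = 1.281 kJ/mol
  T = 355.4 K: K = (2.734, 0.227), RR gives ψ = 0.409, H_out = 18.877 kJ/mol
  T = 334.1 K: K = (2.273, 0.177), RR gives ψ = 0.269, H_out = 11.409 kJ/mol
  T = 323.5 K: K = (2.055, 0.155), RR gives ψ = 0.175, H_out = 6.890 kJ/mol
  T = 328.8 K: K = (2.163, 0.166), RR gives ψ = 0.225, H_out = 9.246 kJ/mol
  T = 326.1 K: K = (2.108, 0.160), RR gives ψ = 0.201, H_out = 8.073 kJ/mol
  T = 327.5 K: K = (2.136, 0.163), RR gives ψ = 0.214, H_out = 8.688 kJ/mol
Linear interpolation between T = 327.5 (H_out = 8.688) and T = 328.8 (H_out = 9.246) on hF = 9.159 gives T ≈ 328.6 K, at which ψ = 0.22.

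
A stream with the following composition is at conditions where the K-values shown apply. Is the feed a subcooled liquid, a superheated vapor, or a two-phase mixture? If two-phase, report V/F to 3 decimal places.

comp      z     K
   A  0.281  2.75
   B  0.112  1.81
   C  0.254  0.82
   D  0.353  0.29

ΣzᵢKᵢ = 1.286; Σzᵢ/Kᵢ = 1.691.
Both exceed 1, so a two-phase solution exists.
Newton iteration, ψ⁰ = 0.5:
  ψ = 0.500: g = -0.1120, g' = -0.720 → ψ = 0.344
  ψ = 0.344: g = -0.0027, g' = -0.701 → ψ = 0.340
Converged at ψ = 0.341.

two-phase, V/F = 0.341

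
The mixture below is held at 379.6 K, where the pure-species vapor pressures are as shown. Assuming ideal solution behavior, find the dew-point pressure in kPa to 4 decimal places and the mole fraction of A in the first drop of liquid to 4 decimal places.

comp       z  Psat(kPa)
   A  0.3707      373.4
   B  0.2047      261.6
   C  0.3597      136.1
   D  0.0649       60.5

At the dew point ψ → 1, so Σzᵢ/Kᵢ = 1 with Kᵢ = Pᵢˢᵃᵗ/P ⇒ 1/P = Σzᵢ/Pᵢˢᵃᵗ.
1/P = 0.3707/373.4 + 0.2047/261.6 + 0.3597/136.1 + 0.0649/60.5 = 0.0054909 ⇒ P = 182.1196 kPa
xᵢ = zᵢP/Pᵢˢᵃᵗ ⇒ x_A = 0.3707·182.1196/373.4 = 0.1808

Pdew = 182.1196 kPa, x_A = 0.1808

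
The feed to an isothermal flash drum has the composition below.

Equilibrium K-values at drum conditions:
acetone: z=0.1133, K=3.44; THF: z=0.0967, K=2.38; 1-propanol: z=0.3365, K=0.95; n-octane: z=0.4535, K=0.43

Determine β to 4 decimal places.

Rachford–Rice: g(β) = Σ zᵢ(Kᵢ−1)/(1+β(Kᵢ−1)) = 0.
Check two-phase: ΣzᵢKᵢ = 1.1346 > 1 and Σzᵢ/Kᵢ = 1.4824 > 1, so g(0) = 0.1346 > 0 and g(1) = -0.4824 < 0.
Newton–Raphson from β = 0.67:
  β = 0.6700: g = -0.26136, g' = -0.5334 → β = 0.1801
  β = 0.1801: g = -0.00608, g' = -0.6276 → β = 0.1704
  β = 0.1704: g = 0.00005, g' = -0.6389 → β = 0.1705
Converged at β = 0.1705.

β = 0.1705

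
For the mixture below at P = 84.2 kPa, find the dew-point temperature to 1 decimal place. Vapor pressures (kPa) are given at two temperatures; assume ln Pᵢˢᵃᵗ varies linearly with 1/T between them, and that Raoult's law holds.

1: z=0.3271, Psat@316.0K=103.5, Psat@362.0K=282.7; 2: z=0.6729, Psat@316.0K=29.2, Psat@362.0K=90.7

T = 347.3 K

Dew-point temperature: Σzᵢ·P/Pᵢˢᵃᵗ(T) = 1. Interpolate ln Pᵢˢᵃᵗ = aᵢ + bᵢ/T.
  T = 316.0 K: ΣzᵢP/Pᵢˢᵃᵗ = 2.2065
  T = 362.0 K: ΣzᵢP/Pᵢˢᵃᵗ = 0.7221
  T = 339.0 K: ΣzᵢP/Pᵢˢᵃᵗ = 1.2150
  T = 350.5 K: ΣzᵢP/Pᵢˢᵃᵗ = 0.9287
  T = 344.8 K: ΣzᵢP/Pᵢˢᵃᵗ = 1.0586
  T = 347.6 K: ΣzᵢP/Pᵢˢᵃᵗ = 0.9921
Interpolating between 344.8 K and 347.6 K gives T ≈ 347.3 K.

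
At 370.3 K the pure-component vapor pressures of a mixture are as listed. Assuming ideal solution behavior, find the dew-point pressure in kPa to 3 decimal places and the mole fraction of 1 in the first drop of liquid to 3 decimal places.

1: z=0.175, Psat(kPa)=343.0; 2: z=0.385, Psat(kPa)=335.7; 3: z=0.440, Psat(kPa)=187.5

At the dew point ψ → 1, so Σzᵢ/Kᵢ = 1 with Kᵢ = Pᵢˢᵃᵗ/P ⇒ 1/P = Σzᵢ/Pᵢˢᵃᵗ.
1/P = 0.175/343.0 + 0.385/335.7 + 0.440/187.5 = 0.004004 ⇒ P = 249.767 kPa
xᵢ = zᵢP/Pᵢˢᵃᵗ ⇒ x_1 = 0.175·249.767/343.0 = 0.127

Pdew = 249.767 kPa, x_1 = 0.127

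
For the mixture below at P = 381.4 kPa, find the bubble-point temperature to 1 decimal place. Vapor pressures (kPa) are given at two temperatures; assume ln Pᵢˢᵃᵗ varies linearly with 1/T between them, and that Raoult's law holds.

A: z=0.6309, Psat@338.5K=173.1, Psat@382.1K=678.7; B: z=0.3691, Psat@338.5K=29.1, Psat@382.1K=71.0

T = 375.8 K

Bubble-point temperature: ΣzᵢPᵢˢᵃᵗ(T) = P. Interpolate ln Pᵢˢᵃᵗ = aᵢ + bᵢ/T.
  T = 338.5 K: ΣzᵢPᵢˢᵃᵗ = 119.95 kPa
  T = 382.1 K: ΣzᵢPᵢˢᵃᵗ = 454.40 kPa
  T = 360.3 K: ΣzᵢPᵢˢᵃᵗ = 242.61 kPa
  T = 371.2 K: ΣzᵢPᵢˢᵃᵗ = 334.97 kPa
  T = 376.6 K: ΣzᵢPᵢˢᵃᵗ = 390.43 kPa
  T = 373.9 K: ΣzᵢPᵢˢᵃᵗ = 361.83 kPa
  T = 375.2 K: ΣzᵢPᵢˢᵃᵗ = 375.38 kPa
Interpolating between 375.2 K and 376.6 K gives T ≈ 375.8 K.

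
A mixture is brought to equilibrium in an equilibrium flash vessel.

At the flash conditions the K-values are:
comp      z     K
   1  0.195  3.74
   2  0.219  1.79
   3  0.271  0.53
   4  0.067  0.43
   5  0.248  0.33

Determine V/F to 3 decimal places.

Rachford–Rice: g(V/F) = Σ zᵢ(Kᵢ−1)/(1+V/F(Kᵢ−1)) = 0.
g(0) = ΣzᵢKᵢ − 1 = 0.376 and g(1) = 1 − Σzᵢ/Kᵢ = -0.593, so a root lies in (0, 1).
Iterate (Newton) starting at V/F = 0.47:
  V/F = 0.470: g = -0.0985, g' = -0.729 → V/F = 0.335
  V/F = 0.335: g = 0.0029, g' = -0.786 → V/F = 0.339
Converged at V/F = 0.339.

V/F = 0.339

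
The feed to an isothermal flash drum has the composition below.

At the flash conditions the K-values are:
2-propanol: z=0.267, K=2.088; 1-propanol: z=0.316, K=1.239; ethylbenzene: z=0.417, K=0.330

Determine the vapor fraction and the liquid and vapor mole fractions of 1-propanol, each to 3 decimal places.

Material balance + equilibrium reduce to Σ zᵢ(Kᵢ−1)/(1+ψ(Kᵢ−1)) = 0.
Feasibility: ΣzᵢKᵢ = 1.087, Σzᵢ/Kᵢ = 1.647 — both > 1, two phases present.
Newton iteration, ψ⁰ = 0.5:
  ψ = 0.500: g = -0.1645, g' = -0.570 → ψ = 0.211
  ψ = 0.211: g = -0.0175, g' = -0.479 → ψ = 0.175
Converged at ψ = 0.175.
Compositions from xᵢ = zᵢ/(1+ψ(Kᵢ−1)), yᵢ = Kᵢxᵢ:
  2-propanol: x = 0.224, y = 0.468
  1-propanol: x = 0.303, y = 0.376
  ethylbenzene: x = 0.472, y = 0.156

ψ = 0.175, x_1-propanol = 0.303, y_1-propanol = 0.376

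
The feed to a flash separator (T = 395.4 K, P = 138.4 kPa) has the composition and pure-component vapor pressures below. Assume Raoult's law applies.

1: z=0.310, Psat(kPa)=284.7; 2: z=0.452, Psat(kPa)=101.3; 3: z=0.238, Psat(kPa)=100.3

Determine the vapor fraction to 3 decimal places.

Raoult's law: Kᵢ = Pᵢˢᵃᵗ/P = Pᵢˢᵃᵗ/138.4.
  K_1 = 284.7/138.4 = 2.05708, K_2 = 101.3/138.4 = 0.73194, K_3 = 100.3/138.4 = 0.72471
Rachford–Rice: g(ψ) = Σ zᵢ(Kᵢ−1)/(1+ψ(Kᵢ−1)) = 0.
Feasibility: ΣzᵢKᵢ = 1.141, Σzᵢ/Kᵢ = 1.097 — both > 1, two phases present.
Newton iteration, ψ⁰ = 0.59:
  ψ = 0.590: g = -0.0203, g' = -0.203 → ψ = 0.490
  ψ = 0.490: g = 0.0007, g' = -0.218 → ψ = 0.493
Converged at ψ = 0.493.

ψ = 0.493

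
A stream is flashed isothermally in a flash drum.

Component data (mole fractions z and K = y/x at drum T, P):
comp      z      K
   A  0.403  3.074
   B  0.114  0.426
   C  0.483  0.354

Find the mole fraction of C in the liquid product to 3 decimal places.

x_C = 0.624

Newton–Raphson from β = 0.42:
  β = 0.420: g = -0.0677, g' = -0.940 → β = 0.348
  β = 0.348: g = 0.0012, g' = -0.979 → β = 0.349
Converged at β = 0.349.
Compositions from xᵢ = zᵢ/(1+β(Kᵢ−1)), yᵢ = Kᵢxᵢ:
  A: x = 0.234, y = 0.718
  B: x = 0.143, y = 0.061
  C: x = 0.624, y = 0.221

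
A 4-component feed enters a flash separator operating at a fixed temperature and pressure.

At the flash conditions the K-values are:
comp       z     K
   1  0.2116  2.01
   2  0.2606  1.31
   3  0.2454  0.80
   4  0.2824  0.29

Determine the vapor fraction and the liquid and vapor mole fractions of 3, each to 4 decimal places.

Material balance + equilibrium reduce to Σ zᵢ(Kᵢ−1)/(1+ψ(Kᵢ−1)) = 0.
g(0) = ΣzᵢKᵢ − 1 = 0.0449 and g(1) = 1 − Σzᵢ/Kᵢ = -0.5847, so a root lies in (0, 1).
Newton iteration, ψ⁰ = 0.5:
  ψ = 0.5000: g = -0.15344, g' = -0.4684 → ψ = 0.1724
  ψ = 0.1724: g = -0.02059, g' = -0.3745 → ψ = 0.1174
Converged at ψ = 0.1174.
Compositions from xᵢ = zᵢ/(1+ψ(Kᵢ−1)), yᵢ = Kᵢxᵢ:
  1: x = 0.1892, y = 0.3802
  2: x = 0.2514, y = 0.3294
  3: x = 0.2513, y = 0.2010
  4: x = 0.3081, y = 0.0893

ψ = 0.1174, x_3 = 0.2513, y_3 = 0.2010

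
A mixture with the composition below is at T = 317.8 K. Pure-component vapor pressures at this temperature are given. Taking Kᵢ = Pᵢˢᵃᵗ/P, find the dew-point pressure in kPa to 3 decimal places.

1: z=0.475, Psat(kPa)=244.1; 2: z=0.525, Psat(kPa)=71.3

Pdew = 107.421 kPa

At the dew point ψ → 1, so Σzᵢ/Kᵢ = 1 with Kᵢ = Pᵢˢᵃᵗ/P ⇒ 1/P = Σzᵢ/Pᵢˢᵃᵗ.
1/P = 0.475/244.1 + 0.525/71.3 = 0.009309 ⇒ P = 107.421 kPa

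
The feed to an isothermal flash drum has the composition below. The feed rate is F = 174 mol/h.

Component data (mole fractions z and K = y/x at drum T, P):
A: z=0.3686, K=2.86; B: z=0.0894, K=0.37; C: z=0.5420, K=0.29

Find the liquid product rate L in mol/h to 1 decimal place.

Let β = V/F and solve Σ zᵢ(Kᵢ−1)/(1+β(Kᵢ−1)) = 0.
g(0) = ΣzᵢKᵢ − 1 = 0.2445 and g(1) = 1 − Σzᵢ/Kᵢ = -1.2395, so a root lies in (0, 1).
Newton iteration, β⁰ = 0.36:
  β = 0.3600: g = -0.17916, g' = -1.0099 → β = 0.1826
  β = 0.1826: g = 0.00600, g' = -1.1166 → β = 0.1880
Converged at β = 0.1880.
Then V = β·F = 0.1880·174 = 32.7 mol/h and L = F − V = 141.3 mol/h.

L = 141.3 mol/h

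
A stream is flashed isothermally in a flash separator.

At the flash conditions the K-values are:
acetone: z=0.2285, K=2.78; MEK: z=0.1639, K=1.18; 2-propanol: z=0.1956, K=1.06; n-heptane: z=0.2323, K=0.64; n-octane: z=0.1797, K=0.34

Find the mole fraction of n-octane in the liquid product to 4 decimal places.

x_n-octane = 0.2534

Iterate (Newton) starting at ψ = 0.45:
  ψ = 0.4500: g = -0.00395, g' = -0.4297 → ψ = 0.4408
Converged at ψ = 0.4408.
Compositions from xᵢ = zᵢ/(1+ψ(Kᵢ−1)), yᵢ = Kᵢxᵢ:
  acetone: x = 0.1280, y = 0.3559
  MEK: x = 0.1519, y = 0.1792
  2-propanol: x = 0.1906, y = 0.2020
  n-heptane: x = 0.2761, y = 0.1767
  n-octane: x = 0.2534, y = 0.0862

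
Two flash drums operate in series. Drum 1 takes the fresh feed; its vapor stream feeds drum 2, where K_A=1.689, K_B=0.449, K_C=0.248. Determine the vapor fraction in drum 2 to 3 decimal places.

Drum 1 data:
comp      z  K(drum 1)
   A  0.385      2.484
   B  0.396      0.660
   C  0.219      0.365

V/F (drum 2) = 0.357

Drum 1:
Rachford–Rice: g(ψ₁) = Σ zᵢ(Kᵢ−1)/(1+ψ₁(Kᵢ−1)) = 0.
Feasibility: ΣzᵢKᵢ = 1.298, Σzᵢ/Kᵢ = 1.355 — both > 1, two phases present.
Newton iteration, ψ₁⁰ = 0.5:
  ψ₁ = 0.500: g = -0.0380, g' = -0.535 → ψ₁ = 0.429
  ψ₁ = 0.429: g = 0.0003, g' = -0.546 → ψ₁ = 0.430
Converged at ψ₁ = 0.430.
Drum-1 compositions:
  A: x = 0.235, y = 0.584
  B: x = 0.464, y = 0.306
  C: x = 0.301, y = 0.110
Drum-2 feed = drum-1 vapor: z₂ = (0.5840, 0.3061, 0.1099).
Drum 2:
Newton iteration, ψ₂⁰ = 0.35:
  ψ₂ = 0.350: g = 0.0031, g' = -0.437 → ψ₂ = 0.357
Converged at ψ₂ = 0.357.
  A: x = 0.469, y = 0.792
  B: x = 0.381, y = 0.171
  C: x = 0.150, y = 0.037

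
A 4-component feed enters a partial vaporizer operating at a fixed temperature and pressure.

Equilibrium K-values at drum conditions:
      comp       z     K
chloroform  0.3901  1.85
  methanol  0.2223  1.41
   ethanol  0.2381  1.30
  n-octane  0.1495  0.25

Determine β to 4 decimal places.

β = 0.8598

Material balance + equilibrium reduce to Σ zᵢ(Kᵢ−1)/(1+β(Kᵢ−1)) = 0.
Feasibility: ΣzᵢKᵢ = 1.3820, Σzᵢ/Kᵢ = 1.1497 — both > 1, two phases present.
Iterate (Newton) starting at β = 0.64:
  β = 0.6400: g = 0.13125, g' = -0.4678 → β = 0.9206
  β = 0.9206: g = -0.05406, g' = -0.9992 → β = 0.8665
  β = 0.8665: g = -0.00535, g' = -0.8133 → β = 0.8599
  β = 0.8599: g = -0.00006, g' = -0.7951 → β = 0.8598
Converged at β = 0.8598.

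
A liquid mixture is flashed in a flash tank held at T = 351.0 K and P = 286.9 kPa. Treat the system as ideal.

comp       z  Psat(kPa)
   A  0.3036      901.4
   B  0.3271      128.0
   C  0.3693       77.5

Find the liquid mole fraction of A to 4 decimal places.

Raoult's law: Kᵢ = Pᵢˢᵃᵗ/P = Pᵢˢᵃᵗ/286.9.
  K_A = 901.4/286.9 = 3.141861, K_B = 128.0/286.9 = 0.446148, K_C = 77.5/286.9 = 0.270129
Let ψ = V/F and solve Σ zᵢ(Kᵢ−1)/(1+ψ(Kᵢ−1)) = 0.
g(0) = ΣzᵢKᵢ − 1 = 0.1996 and g(1) = 1 − Σzᵢ/Kᵢ = -1.1969, so a root lies in (0, 1).
Newton–Raphson from ψ = 0.5:
  ψ = 0.5000: g = -0.36098, g' = -1.0045 → ψ = 0.1406
  ψ = 0.1406: g = 0.00291, g' = -1.1849 → ψ = 0.1431
Converged at ψ = 0.1431.
Compositions from xᵢ = zᵢ/(1+ψ(Kᵢ−1)), yᵢ = Kᵢxᵢ:
  A: x = 0.2324, y = 0.7301
  B: x = 0.3553, y = 0.1585
  C: x = 0.4124, y = 0.1114

x_A = 0.2324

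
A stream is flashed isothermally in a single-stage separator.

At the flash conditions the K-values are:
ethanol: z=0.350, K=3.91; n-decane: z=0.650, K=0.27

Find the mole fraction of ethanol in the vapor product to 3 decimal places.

Rachford–Rice: g(ψ) = Σ zᵢ(Kᵢ−1)/(1+ψ(Kᵢ−1)) = 0.
Feasibility: ΣzᵢKᵢ = 1.544, Σzᵢ/Kᵢ = 2.497 — both > 1, two phases present.
Newton iteration, ψ⁰ = 0.5:
  ψ = 0.500: g = -0.3324, g' = -1.351 → ψ = 0.254
  ψ = 0.254: g = 0.0032, g' = -1.502 → ψ = 0.256
Converged at ψ = 0.256.
Compositions from xᵢ = zᵢ/(1+ψ(Kᵢ−1)), yᵢ = Kᵢxᵢ:
  ethanol: x = 0.201, y = 0.784
  n-decane: x = 0.799, y = 0.216

y_ethanol = 0.784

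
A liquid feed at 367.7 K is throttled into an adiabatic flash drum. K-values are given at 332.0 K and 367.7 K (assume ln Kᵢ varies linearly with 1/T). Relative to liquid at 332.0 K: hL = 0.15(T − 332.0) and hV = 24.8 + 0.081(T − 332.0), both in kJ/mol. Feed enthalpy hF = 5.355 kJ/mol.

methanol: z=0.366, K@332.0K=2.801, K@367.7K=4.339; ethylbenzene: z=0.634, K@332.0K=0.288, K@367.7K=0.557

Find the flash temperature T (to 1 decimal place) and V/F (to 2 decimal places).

Adiabatic flash: solve Rachford–Rice at each trial T, then check hF = ψ·hV(T) + (1−ψ)·hL(T).
  T = 332.0 K: K = (2.801, 0.288), RR gives ψ = 0.162, H_out = 4.018 kJ/mol
  T = 367.7 K: K = (4.339, 0.557), RR gives ψ = 0.636, H_out = 19.568 kJ/mol
  T = 349.9 K: K = (3.527, 0.408), RR gives ψ = 0.367, H_out = 11.335 kJ/mol
  T = 340.9 K: K = (3.151, 0.344), RR gives ψ = 0.263, H_out = 7.697 kJ/mol
  T = 336.4 K: K = (2.971, 0.315), RR gives ψ = 0.212, H_out = 5.865 kJ/mol
  T = 334.2 K: K = (2.885, 0.301), RR gives ψ = 0.187, H_out = 4.951 kJ/mol
Linear interpolation between T = 334.2 (H_out = 4.951) and T = 336.4 (H_out = 5.865) on hF = 5.355 gives T ≈ 335.2 K, at which ψ = 0.20.

T = 335.2 K, V/F = 0.20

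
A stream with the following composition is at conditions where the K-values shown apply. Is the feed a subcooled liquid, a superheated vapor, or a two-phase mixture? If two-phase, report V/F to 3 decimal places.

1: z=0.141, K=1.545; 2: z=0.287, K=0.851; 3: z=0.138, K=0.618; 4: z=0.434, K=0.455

subcooled liquid

ΣzᵢKᵢ = 0.745; Σzᵢ/Kᵢ = 1.606.
Since ΣzᵢKᵢ < 1 the mixture is below its bubble point — single liquid phase.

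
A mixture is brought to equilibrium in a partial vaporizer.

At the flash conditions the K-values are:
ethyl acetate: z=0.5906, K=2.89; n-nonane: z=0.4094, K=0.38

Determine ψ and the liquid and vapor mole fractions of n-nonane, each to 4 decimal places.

ψ = 0.7360, x_n-nonane = 0.7530, y_n-nonane = 0.2861

Material balance + equilibrium reduce to Σ zᵢ(Kᵢ−1)/(1+ψ(Kᵢ−1)) = 0.
Check two-phase: ΣzᵢKᵢ = 1.8624 > 1 and Σzᵢ/Kᵢ = 1.2817 > 1, so g(0) = 0.8624 > 0 and g(1) = -0.2817 < 0.
Binary case is linear: z₁(K₁−1)(1+ψ(K₂−1)) + z₂(K₂−1)(1+ψ(K₁−1)) = 0
⇒ ψ = [z₁(K₁−1)+z₂(K₂−1)] / [−(K₁−1)(K₂−1)] = 0.86241/1.17180 = 0.7360
Compositions from xᵢ = zᵢ/(1+ψ(Kᵢ−1)), yᵢ = Kᵢxᵢ:
  ethyl acetate: x = 0.2470, y = 0.7139
  n-nonane: x = 0.7530, y = 0.2861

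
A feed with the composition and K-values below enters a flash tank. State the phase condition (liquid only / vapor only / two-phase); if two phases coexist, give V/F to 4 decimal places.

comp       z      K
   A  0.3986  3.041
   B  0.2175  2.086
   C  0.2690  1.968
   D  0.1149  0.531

vapor only

ΣzᵢKᵢ = 2.2563; Σzᵢ/Kᵢ = 0.5884.
Since Σzᵢ/Kᵢ < 1 the mixture is above its dew point — single vapor phase.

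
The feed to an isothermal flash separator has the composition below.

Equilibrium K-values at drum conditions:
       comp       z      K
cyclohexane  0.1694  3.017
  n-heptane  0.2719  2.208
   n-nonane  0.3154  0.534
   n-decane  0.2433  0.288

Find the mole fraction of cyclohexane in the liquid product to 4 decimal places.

Material balance + equilibrium reduce to Σ zᵢ(Kᵢ−1)/(1+ψ(Kᵢ−1)) = 0.
g(0) = ΣzᵢKᵢ − 1 = 0.3499 and g(1) = 1 − Σzᵢ/Kᵢ = -0.6147, so a root lies in (0, 1).
Newton iteration, ψ⁰ = 0.5:
  ψ = 0.5000: g = -0.08573, g' = -0.7389 → ψ = 0.3840
  ψ = 0.3840: g = -0.00049, g' = -0.7392 → ψ = 0.3833
Converged at ψ = 0.3833.
Compositions from xᵢ = zᵢ/(1+ψ(Kᵢ−1)), yᵢ = Kᵢxᵢ:
  cyclohexane: x = 0.0955, y = 0.2882
  n-heptane: x = 0.1858, y = 0.4103
  n-nonane: x = 0.3840, y = 0.2051
  n-decane: x = 0.3346, y = 0.0964

x_cyclohexane = 0.0955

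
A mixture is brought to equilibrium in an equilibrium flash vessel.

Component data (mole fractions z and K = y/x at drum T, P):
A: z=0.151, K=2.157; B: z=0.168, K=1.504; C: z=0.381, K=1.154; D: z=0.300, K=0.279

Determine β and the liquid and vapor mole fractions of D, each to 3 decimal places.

Material balance + equilibrium reduce to Σ zᵢ(Kᵢ−1)/(1+β(Kᵢ−1)) = 0.
Feasibility: ΣzᵢKᵢ = 1.102, Σzᵢ/Kᵢ = 1.587 — both > 1, two phases present.
Newton iteration, β⁰ = 0.5:
  β = 0.500: g = -0.1054, g' = -0.497 → β = 0.288
  β = 0.288: g = -0.0118, g' = -0.403 → β = 0.259
  β = 0.259: g = -0.0001, g' = -0.397 → β = 0.258
Converged at β = 0.258.
Compositions from xᵢ = zᵢ/(1+β(Kᵢ−1)), yᵢ = Kᵢxᵢ:
  A: x = 0.116, y = 0.251
  B: x = 0.149, y = 0.224
  C: x = 0.366, y = 0.423
  D: x = 0.369, y = 0.103

β = 0.258, x_D = 0.369, y_D = 0.103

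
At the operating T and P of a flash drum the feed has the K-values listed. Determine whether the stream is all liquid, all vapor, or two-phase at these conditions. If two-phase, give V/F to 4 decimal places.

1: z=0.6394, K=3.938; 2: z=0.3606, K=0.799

ΣzᵢKᵢ = 2.8061; Σzᵢ/Kᵢ = 0.6137.
Since Σzᵢ/Kᵢ < 1 the mixture is above its dew point — single vapor phase.

all vapor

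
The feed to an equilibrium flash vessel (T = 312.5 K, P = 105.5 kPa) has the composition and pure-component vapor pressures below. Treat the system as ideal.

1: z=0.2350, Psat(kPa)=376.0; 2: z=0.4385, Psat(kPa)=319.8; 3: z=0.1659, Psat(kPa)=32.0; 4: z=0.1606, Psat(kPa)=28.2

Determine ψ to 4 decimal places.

Raoult's law: Kᵢ = Pᵢˢᵃᵗ/P = Pᵢˢᵃᵗ/105.5.
  K_1 = 376.0/105.5 = 3.563981, K_2 = 319.8/105.5 = 3.031280, K_3 = 32.0/105.5 = 0.303318, K_4 = 28.2/105.5 = 0.267299
Let ψ = V/F and solve Σ zᵢ(Kᵢ−1)/(1+ψ(Kᵢ−1)) = 0.
Check two-phase: ΣzᵢKᵢ = 2.2600 > 1 and Σzᵢ/Kᵢ = 1.3584 > 1, so g(0) = 1.2600 > 0 and g(1) = -0.3584 < 0.
Newton–Raphson from ψ = 0.62:
  ψ = 0.6200: g = 0.20781, g' = -1.1238 → ψ = 0.8049
  ψ = 0.8049: g = -0.01528, g' = -1.3548 → ψ = 0.7936
  ψ = 0.7936: g = -0.00015, g' = -1.3280 → ψ = 0.7935
Converged at ψ = 0.7935.

ψ = 0.7935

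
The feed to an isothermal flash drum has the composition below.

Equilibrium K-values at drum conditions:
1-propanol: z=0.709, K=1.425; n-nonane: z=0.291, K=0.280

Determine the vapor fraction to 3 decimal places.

ψ = 0.300

Binary case is linear: z₁(K₁−1)(1+ψ(K₂−1)) + z₂(K₂−1)(1+ψ(K₁−1)) = 0
⇒ ψ = [z₁(K₁−1)+z₂(K₂−1)] / [−(K₁−1)(K₂−1)] = 0.0918/0.3060 = 0.300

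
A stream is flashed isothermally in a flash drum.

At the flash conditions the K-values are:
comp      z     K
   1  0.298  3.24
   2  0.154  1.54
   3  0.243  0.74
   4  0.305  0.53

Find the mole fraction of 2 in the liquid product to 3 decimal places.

Material balance + equilibrium reduce to Σ zᵢ(Kᵢ−1)/(1+V/F(Kᵢ−1)) = 0.
Feasibility: ΣzᵢKᵢ = 1.544, Σzᵢ/Kᵢ = 1.096 — both > 1, two phases present.
Newton iteration, V/F⁰ = 0.5:
  V/F = 0.500: g = 0.1203, g' = -0.497 → V/F = 0.742
  V/F = 0.742: g = 0.0117, g' = -0.418 → V/F = 0.770
Converged at V/F = 0.770.
Compositions from xᵢ = zᵢ/(1+V/F(Kᵢ−1)), yᵢ = Kᵢxᵢ:
  1: x = 0.109, y = 0.354
  2: x = 0.109, y = 0.167
  3: x = 0.304, y = 0.225
  4: x = 0.478, y = 0.253

x_2 = 0.109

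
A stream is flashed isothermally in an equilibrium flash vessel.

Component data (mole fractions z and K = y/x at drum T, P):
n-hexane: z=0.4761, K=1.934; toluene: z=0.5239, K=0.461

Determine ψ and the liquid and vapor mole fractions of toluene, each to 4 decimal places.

Let ψ = V/F and solve Σ zᵢ(Kᵢ−1)/(1+ψ(Kᵢ−1)) = 0.
Check two-phase: ΣzᵢKᵢ = 1.1623 > 1 and Σzᵢ/Kᵢ = 1.3826 > 1, so g(0) = 0.1623 > 0 and g(1) = -0.3826 < 0.
Newton iteration, ψ⁰ = 0.5:
  ψ = 0.5000: g = -0.08344, g' = -0.4782 → ψ = 0.3255
  ψ = 0.3255: g = -0.00147, g' = -0.4681 → ψ = 0.3224
Converged at ψ = 0.3224.
Compositions from xᵢ = zᵢ/(1+ψ(Kᵢ−1)), yᵢ = Kᵢxᵢ:
  n-hexane: x = 0.3659, y = 0.7077
  toluene: x = 0.6341, y = 0.2923

ψ = 0.3224, x_toluene = 0.6341, y_toluene = 0.2923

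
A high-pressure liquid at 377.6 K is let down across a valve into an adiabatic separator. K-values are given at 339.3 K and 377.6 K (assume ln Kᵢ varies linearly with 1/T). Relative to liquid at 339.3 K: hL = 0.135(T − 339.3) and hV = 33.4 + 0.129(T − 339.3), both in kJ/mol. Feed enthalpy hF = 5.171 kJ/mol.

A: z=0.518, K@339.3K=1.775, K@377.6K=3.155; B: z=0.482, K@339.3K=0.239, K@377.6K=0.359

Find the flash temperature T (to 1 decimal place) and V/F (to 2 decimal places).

Adiabatic flash: solve Rachford–Rice at each trial T, then check hF = ψ·hV(T) + (1−ψ)·hL(T).
  T = 339.3 K: K = (1.775, 0.239), RR gives ψ = 0.059, H_out = 1.962 kJ/mol
  T = 377.6 K: K = (3.155, 0.359), RR gives ψ = 0.584, H_out = 24.557 kJ/mol
  T = 358.5 K: K = (2.405, 0.296), RR gives ψ = 0.393, H_out = 15.673 kJ/mol
  T = 348.9 K: K = (2.075, 0.267), RR gives ψ = 0.258, H_out = 9.901 kJ/mol
  T = 344.1 K: K = (1.921, 0.253), RR gives ψ = 0.170, H_out = 6.319 kJ/mol
  T = 341.7 K: K = (1.847, 0.246), RR gives ψ = 0.118, H_out = 4.259 kJ/mol
  T = 342.9 K: K = (1.884, 0.249), RR gives ψ = 0.145, H_out = 5.315 kJ/mol
Linear interpolation between T = 341.7 (H_out = 4.259) and T = 342.9 (H_out = 5.315) on hF = 5.171 gives T ≈ 342.7 K, at which ψ = 0.14.

T = 342.7 K, V/F = 0.14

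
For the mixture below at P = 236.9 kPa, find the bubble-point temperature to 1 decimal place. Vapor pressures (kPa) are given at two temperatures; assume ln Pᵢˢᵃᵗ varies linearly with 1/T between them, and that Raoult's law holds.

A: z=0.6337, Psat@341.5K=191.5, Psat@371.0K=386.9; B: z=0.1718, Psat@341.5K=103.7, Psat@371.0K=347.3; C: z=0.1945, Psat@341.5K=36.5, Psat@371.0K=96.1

T = 359.0 K

Bubble-point temperature: ΣzᵢPᵢˢᵃᵗ(T) = P. Interpolate ln Pᵢˢᵃᵗ = aᵢ + bᵢ/T.
  T = 341.5 K: ΣzᵢPᵢˢᵃᵗ = 146.27 kPa
  T = 371.0 K: ΣzᵢPᵢˢᵃᵗ = 323.54 kPa
  T = 356.2 K: ΣzᵢPᵢˢᵃᵗ = 219.91 kPa
  T = 363.6 K: ΣzᵢPᵢˢᵃᵗ = 267.50 kPa
  T = 359.9 K: ΣzᵢPᵢˢᵃᵗ = 242.72 kPa
  T = 358.0 K: ΣzᵢPᵢˢᵃᵗ = 230.77 kPa
Interpolating between 358.0 K and 359.9 K gives T ≈ 359.0 K.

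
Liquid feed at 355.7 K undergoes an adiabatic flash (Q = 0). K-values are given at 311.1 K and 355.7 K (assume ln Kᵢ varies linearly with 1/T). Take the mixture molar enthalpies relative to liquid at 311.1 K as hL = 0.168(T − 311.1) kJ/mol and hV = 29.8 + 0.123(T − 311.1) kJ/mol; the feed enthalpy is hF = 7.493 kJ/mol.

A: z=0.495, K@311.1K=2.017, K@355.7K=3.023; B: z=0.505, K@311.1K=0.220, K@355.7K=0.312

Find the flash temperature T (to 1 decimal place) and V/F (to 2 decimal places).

Adiabatic flash: solve Rachford–Rice at each trial T, then check hF = ψ·hV(T) + (1−ψ)·hL(T).
  T = 311.1 K: K = (2.017, 0.220), RR gives ψ = 0.138, H_out = 4.114 kJ/mol
  T = 355.7 K: K = (3.023, 0.312), RR gives ψ = 0.470, H_out = 20.551 kJ/mol
  T = 333.4 K: K = (2.503, 0.265), RR gives ψ = 0.338, H_out = 13.466 kJ/mol
  T = 322.2 K: K = (2.254, 0.242), RR gives ψ = 0.251, H_out = 9.205 kJ/mol
  T = 316.6 K: K = (2.133, 0.231), RR gives ψ = 0.198, H_out = 6.776 kJ/mol
  T = 319.4 K: K = (2.193, 0.237), RR gives ψ = 0.225, H_out = 8.021 kJ/mol
  T = 318.0 K: K = (2.163, 0.234), RR gives ψ = 0.212, H_out = 7.407 kJ/mol
Linear interpolation between T = 318.0 (H_out = 7.407) and T = 319.4 (H_out = 8.021) on hF = 7.493 gives T ≈ 318.2 K, at which ψ = 0.21.

T = 318.2 K, V/F = 0.21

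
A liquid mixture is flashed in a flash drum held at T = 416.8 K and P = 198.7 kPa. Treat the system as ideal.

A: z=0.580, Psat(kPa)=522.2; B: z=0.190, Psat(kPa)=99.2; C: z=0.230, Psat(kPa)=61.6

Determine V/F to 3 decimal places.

Raoult's law: Kᵢ = Pᵢˢᵃᵗ/P = Pᵢˢᵃᵗ/198.7.
  K_A = 522.2/198.7 = 2.62808, K_B = 99.2/198.7 = 0.49925, K_C = 61.6/198.7 = 0.31002
Material balance + equilibrium reduce to Σ zᵢ(Kᵢ−1)/(1+V/F(Kᵢ−1)) = 0.
g(0) = ΣzᵢKᵢ − 1 = 0.690 and g(1) = 1 − Σzᵢ/Kᵢ = -0.343, so a root lies in (0, 1).
Newton–Raphson from V/F = 0.5:
  V/F = 0.500: g = 0.1513, g' = -0.807 → V/F = 0.687
  V/F = 0.687: g = -0.0014, g' = -0.849 → V/F = 0.686
Converged at V/F = 0.686.

V/F = 0.686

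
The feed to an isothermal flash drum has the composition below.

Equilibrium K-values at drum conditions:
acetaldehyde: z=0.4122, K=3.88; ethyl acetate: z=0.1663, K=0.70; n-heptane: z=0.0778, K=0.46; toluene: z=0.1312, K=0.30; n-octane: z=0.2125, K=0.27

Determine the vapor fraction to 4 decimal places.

ψ = 0.4857

Rachford–Rice: g(ψ) = Σ zᵢ(Kᵢ−1)/(1+ψ(Kᵢ−1)) = 0.
g(0) = ΣzᵢKᵢ − 1 = 0.8483 and g(1) = 1 − Σzᵢ/Kᵢ = -0.7373, so a root lies in (0, 1).
Iterate (Newton) starting at ψ = 0.5:
  ψ = 0.5000: g = -0.01530, g' = -1.0706 → ψ = 0.4857
Converged at ψ = 0.4857.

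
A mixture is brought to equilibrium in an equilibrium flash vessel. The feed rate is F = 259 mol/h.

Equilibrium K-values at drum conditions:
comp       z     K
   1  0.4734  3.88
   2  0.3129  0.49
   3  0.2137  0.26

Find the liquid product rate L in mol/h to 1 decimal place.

Rachford–Rice: g(V/F) = Σ zᵢ(Kᵢ−1)/(1+V/F(Kᵢ−1)) = 0.
Feasibility: ΣzᵢKᵢ = 2.0457, Σzᵢ/Kᵢ = 1.5825 — both > 1, two phases present.
Newton iteration, V/F⁰ = 0.31:
  V/F = 0.3100: g = 0.32554, g' = -1.4079 → V/F = 0.5412
  V/F = 0.5412: g = 0.04863, g' = -1.0806 → V/F = 0.5862
  V/F = 0.5862: g = 0.00021, g' = -1.0740 → V/F = 0.5864
Converged at V/F = 0.5864.
Then V = V/F·F = 0.5864·259 = 151.9 mol/h and L = F − V = 107.1 mol/h.

L = 107.1 mol/h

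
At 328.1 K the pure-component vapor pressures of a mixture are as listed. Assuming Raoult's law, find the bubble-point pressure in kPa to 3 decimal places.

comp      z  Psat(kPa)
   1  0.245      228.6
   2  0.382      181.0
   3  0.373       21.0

At the bubble point ψ → 0, so ΣzᵢKᵢ = 1 with Kᵢ = Pᵢˢᵃᵗ/P ⇒ P = ΣzᵢPᵢˢᵃᵗ.
P = 0.245·228.6 + 0.382·181.0 + 0.373·21.0 = 132.982 kPa

Pbub = 132.982 kPa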